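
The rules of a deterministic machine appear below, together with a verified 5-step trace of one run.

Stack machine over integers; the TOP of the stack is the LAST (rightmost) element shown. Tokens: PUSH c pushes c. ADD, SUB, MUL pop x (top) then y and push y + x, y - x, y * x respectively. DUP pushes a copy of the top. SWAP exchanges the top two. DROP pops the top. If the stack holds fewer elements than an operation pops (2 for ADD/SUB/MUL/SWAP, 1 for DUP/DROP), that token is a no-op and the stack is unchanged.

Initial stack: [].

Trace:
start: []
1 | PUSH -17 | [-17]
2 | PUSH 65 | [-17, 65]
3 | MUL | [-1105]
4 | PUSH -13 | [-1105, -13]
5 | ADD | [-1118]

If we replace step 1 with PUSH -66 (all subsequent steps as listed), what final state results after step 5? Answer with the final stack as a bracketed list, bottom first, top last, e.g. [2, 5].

(re-executing from step 1 with the substitution; state before step 1: [])
1 | PUSH -66 | [-66]
2 | PUSH 65 | [-66, 65]
3 | MUL | [-4290]
4 | PUSH -13 | [-4290, -13]
5 | ADD | [-4303]

[-4303]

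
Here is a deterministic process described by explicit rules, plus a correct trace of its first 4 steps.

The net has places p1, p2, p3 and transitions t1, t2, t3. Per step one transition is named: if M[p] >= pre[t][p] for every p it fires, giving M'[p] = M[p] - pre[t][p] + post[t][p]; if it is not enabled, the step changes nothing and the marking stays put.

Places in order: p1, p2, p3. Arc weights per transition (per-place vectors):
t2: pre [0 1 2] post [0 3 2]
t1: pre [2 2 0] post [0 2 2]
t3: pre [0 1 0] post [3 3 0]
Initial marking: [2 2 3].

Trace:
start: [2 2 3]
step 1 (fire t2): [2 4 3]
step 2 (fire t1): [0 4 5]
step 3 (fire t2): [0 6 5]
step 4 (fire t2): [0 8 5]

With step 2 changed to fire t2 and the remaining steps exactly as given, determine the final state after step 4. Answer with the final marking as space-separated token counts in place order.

(re-executing from step 2 with the substitution; state before step 2: [2 4 3])
step 2 (fire t2): [2 6 3]
step 3 (fire t2): [2 8 3]
step 4 (fire t2): [2 10 3]

2 10 3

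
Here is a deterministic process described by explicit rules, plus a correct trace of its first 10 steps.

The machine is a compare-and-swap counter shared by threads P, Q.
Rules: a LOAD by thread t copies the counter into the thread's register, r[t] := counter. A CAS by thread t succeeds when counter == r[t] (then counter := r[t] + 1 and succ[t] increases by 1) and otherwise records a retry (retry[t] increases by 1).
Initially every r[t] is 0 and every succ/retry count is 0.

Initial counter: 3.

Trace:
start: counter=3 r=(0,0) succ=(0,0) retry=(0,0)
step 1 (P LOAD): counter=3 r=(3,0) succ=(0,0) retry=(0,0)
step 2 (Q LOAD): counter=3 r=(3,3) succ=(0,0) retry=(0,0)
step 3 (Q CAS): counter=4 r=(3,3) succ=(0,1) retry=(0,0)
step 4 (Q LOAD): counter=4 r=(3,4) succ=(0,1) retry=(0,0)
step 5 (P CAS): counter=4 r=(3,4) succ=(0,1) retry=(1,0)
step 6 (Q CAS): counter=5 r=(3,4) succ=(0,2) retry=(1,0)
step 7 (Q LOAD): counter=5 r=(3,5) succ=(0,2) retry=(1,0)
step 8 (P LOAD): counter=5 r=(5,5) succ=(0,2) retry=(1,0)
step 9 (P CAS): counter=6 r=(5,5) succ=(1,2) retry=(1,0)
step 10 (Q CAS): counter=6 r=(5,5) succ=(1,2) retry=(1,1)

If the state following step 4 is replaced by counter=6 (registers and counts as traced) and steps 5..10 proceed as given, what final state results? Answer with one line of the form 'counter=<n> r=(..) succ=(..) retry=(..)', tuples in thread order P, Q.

state after step 4 := counter=6 r=(3,4) succ=(0,1) retry=(0,0)
step 5 (P CAS): counter=6 r=(3,4) succ=(0,1) retry=(1,0)
step 6 (Q CAS): counter=6 r=(3,4) succ=(0,1) retry=(1,1)
step 7 (Q LOAD): counter=6 r=(3,6) succ=(0,1) retry=(1,1)
step 8 (P LOAD): counter=6 r=(6,6) succ=(0,1) retry=(1,1)
step 9 (P CAS): counter=7 r=(6,6) succ=(1,1) retry=(1,1)
step 10 (Q CAS): counter=7 r=(6,6) succ=(1,1) retry=(1,2)

counter=7 r=(6,6) succ=(1,1) retry=(1,2)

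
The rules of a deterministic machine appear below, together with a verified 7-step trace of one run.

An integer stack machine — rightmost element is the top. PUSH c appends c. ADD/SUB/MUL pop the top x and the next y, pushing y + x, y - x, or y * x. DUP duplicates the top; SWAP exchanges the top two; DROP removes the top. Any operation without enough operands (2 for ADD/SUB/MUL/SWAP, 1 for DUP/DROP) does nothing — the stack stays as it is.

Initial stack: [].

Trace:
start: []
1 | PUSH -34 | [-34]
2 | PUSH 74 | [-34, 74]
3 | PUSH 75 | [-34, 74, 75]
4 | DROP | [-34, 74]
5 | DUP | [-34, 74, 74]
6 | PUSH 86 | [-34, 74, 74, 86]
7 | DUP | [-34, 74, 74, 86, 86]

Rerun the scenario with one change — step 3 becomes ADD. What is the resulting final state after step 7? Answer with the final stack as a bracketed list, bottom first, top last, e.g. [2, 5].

[86, 86]

(re-executing from step 3 with the substitution; state before step 3: [-34, 74])
3 | ADD | [40]
4 | DROP | []
5 | DUP | []
6 | PUSH 86 | [86]
7 | DUP | [86, 86]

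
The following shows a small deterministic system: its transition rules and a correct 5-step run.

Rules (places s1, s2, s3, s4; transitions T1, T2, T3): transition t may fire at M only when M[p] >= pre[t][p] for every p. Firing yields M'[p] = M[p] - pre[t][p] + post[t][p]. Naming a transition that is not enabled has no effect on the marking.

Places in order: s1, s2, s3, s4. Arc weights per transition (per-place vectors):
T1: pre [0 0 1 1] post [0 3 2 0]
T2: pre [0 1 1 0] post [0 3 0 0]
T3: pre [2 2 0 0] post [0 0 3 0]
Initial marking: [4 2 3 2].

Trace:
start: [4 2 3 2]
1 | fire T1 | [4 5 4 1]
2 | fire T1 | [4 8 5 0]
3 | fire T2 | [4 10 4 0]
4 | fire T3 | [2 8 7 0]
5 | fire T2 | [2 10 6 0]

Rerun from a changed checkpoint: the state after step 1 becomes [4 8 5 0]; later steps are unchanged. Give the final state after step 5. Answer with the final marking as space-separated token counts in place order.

2 10 6 0

state after step 1 := [4 8 5 0]
2 | fire T1 | [4 8 5 0]
3 | fire T2 | [4 10 4 0]
4 | fire T3 | [2 8 7 0]
5 | fire T2 | [2 10 6 0]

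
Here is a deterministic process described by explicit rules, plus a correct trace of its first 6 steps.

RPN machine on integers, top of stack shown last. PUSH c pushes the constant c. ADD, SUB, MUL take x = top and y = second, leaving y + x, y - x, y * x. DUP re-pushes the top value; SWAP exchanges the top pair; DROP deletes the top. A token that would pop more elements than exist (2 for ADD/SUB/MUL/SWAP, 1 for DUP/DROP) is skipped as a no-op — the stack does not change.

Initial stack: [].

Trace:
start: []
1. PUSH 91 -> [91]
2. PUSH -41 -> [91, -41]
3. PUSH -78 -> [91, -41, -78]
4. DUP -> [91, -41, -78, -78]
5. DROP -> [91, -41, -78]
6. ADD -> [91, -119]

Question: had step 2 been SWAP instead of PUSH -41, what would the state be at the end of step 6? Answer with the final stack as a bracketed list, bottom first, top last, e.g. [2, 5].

(re-executing from step 2 with the substitution; state before step 2: [91])
2. SWAP -> [91]
3. PUSH -78 -> [91, -78]
4. DUP -> [91, -78, -78]
5. DROP -> [91, -78]
6. ADD -> [13]

[13]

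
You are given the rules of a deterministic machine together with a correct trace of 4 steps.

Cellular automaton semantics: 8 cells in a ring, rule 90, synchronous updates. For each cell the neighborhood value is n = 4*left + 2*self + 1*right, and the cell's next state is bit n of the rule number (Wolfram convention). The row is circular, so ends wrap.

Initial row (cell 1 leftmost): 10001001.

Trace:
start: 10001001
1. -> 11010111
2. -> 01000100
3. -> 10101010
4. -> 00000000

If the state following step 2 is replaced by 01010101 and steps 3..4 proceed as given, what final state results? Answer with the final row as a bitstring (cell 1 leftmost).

00000000

state after step 2 := 01010101
3. -> 00000000
4. -> 00000000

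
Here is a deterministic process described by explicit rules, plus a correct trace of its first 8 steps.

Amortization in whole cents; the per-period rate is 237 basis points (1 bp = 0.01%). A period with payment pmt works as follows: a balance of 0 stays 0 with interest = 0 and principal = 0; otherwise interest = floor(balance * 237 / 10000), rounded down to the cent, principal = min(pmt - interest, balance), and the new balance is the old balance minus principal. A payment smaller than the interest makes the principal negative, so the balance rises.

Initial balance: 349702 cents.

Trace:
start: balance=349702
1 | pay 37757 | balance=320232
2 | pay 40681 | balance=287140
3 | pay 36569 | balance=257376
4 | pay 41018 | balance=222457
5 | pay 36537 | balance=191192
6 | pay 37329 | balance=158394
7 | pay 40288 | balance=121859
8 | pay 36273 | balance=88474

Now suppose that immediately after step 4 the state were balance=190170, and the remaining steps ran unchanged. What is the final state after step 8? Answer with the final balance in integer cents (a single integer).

53016

state after step 4 := balance=190170
5 | pay 36537 | balance=158140
6 | pay 37329 | balance=124558
7 | pay 40288 | balance=87222
8 | pay 36273 | balance=53016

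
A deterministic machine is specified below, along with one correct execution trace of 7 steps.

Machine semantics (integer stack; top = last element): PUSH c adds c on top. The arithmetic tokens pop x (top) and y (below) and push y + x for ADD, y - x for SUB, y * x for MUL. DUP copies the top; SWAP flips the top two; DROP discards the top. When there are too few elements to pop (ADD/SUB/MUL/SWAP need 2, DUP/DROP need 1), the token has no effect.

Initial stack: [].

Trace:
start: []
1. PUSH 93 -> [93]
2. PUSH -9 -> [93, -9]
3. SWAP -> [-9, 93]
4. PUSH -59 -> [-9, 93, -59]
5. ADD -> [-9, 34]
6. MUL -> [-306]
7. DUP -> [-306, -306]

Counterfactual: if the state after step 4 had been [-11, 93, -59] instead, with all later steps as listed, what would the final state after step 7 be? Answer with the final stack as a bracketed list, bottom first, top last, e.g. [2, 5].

[-374, -374]

state after step 4 := [-11, 93, -59]
5. ADD -> [-11, 34]
6. MUL -> [-374]
7. DUP -> [-374, -374]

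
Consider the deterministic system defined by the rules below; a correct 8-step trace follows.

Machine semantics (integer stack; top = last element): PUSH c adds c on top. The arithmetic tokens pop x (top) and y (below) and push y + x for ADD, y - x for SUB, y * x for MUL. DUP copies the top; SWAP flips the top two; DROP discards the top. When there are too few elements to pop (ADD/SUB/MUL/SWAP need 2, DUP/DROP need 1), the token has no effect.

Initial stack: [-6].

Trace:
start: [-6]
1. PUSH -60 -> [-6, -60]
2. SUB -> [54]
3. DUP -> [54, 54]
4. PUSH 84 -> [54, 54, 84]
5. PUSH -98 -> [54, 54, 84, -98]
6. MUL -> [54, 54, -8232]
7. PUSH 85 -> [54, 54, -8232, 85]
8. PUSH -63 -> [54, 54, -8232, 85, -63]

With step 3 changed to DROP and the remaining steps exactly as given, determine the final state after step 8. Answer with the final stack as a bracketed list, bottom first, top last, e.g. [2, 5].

[-8232, 85, -63]

(re-executing from step 3 with the substitution; state before step 3: [54])
3. DROP -> []
4. PUSH 84 -> [84]
5. PUSH -98 -> [84, -98]
6. MUL -> [-8232]
7. PUSH 85 -> [-8232, 85]
8. PUSH -63 -> [-8232, 85, -63]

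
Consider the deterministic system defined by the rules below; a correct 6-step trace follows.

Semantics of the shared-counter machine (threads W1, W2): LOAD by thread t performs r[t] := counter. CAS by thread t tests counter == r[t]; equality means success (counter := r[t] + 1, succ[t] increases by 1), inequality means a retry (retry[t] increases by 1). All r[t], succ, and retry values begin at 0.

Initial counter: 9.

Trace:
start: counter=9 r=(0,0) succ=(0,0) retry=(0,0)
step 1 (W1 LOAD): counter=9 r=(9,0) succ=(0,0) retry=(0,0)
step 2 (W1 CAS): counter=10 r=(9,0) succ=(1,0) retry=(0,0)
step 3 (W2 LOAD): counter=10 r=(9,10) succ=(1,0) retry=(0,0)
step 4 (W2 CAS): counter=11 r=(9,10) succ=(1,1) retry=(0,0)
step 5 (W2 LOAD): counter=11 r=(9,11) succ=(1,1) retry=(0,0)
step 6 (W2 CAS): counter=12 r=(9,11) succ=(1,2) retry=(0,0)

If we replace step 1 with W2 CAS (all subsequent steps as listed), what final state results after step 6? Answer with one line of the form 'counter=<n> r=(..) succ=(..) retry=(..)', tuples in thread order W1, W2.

counter=11 r=(0,10) succ=(0,2) retry=(1,1)

(re-executing from step 1 with the substitution; state before step 1: counter=9 r=(0,0) succ=(0,0) retry=(0,0))
step 1 (W2 CAS): counter=9 r=(0,0) succ=(0,0) retry=(0,1)
step 2 (W1 CAS): counter=9 r=(0,0) succ=(0,0) retry=(1,1)
step 3 (W2 LOAD): counter=9 r=(0,9) succ=(0,0) retry=(1,1)
step 4 (W2 CAS): counter=10 r=(0,9) succ=(0,1) retry=(1,1)
step 5 (W2 LOAD): counter=10 r=(0,10) succ=(0,1) retry=(1,1)
step 6 (W2 CAS): counter=11 r=(0,10) succ=(0,2) retry=(1,1)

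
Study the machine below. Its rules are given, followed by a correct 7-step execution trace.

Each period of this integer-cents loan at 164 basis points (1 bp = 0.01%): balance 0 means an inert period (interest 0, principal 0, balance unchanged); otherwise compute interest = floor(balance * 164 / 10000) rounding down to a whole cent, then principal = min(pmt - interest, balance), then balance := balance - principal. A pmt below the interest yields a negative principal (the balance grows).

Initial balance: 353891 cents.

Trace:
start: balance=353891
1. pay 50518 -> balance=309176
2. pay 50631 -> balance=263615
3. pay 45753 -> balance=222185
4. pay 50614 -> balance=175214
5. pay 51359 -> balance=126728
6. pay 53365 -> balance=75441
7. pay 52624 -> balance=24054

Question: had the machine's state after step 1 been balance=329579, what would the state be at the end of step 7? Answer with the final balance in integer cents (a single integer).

state after step 1 := balance=329579
2. pay 50631 -> balance=284353
3. pay 45753 -> balance=243263
4. pay 50614 -> balance=196638
5. pay 51359 -> balance=148503
6. pay 53365 -> balance=97573
7. pay 52624 -> balance=46549

46549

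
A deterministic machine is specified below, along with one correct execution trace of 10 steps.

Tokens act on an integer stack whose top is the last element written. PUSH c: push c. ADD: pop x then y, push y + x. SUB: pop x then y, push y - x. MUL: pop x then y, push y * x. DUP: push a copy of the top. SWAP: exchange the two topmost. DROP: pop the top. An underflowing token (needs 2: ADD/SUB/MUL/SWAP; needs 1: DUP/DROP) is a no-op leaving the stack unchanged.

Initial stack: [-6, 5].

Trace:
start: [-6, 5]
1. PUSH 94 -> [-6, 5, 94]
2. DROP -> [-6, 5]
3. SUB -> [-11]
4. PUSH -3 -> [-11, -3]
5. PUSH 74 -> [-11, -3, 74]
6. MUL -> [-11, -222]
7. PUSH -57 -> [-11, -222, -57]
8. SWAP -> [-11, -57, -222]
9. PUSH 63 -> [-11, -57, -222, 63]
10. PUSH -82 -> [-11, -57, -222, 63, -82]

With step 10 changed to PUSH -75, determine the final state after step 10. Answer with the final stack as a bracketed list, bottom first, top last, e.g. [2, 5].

[-11, -57, -222, 63, -75]

(re-executing from step 10 with the substitution; state before step 10: [-11, -57, -222, 63])
10. PUSH -75 -> [-11, -57, -222, 63, -75]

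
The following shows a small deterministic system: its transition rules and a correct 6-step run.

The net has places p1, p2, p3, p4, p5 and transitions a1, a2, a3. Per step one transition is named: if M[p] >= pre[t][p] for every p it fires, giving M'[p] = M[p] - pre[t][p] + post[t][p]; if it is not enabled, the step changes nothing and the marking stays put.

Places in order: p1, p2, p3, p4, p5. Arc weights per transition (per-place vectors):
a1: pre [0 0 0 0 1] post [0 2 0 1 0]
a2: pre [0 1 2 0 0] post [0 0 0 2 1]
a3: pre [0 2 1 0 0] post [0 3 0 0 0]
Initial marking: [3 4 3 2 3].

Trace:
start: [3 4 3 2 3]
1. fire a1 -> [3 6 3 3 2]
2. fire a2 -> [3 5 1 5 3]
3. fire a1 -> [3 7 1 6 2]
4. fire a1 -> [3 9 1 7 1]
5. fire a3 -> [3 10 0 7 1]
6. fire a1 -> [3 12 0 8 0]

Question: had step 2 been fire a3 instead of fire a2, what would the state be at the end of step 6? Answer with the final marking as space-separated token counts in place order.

3 12 1 5 0

(re-executing from step 2 with the substitution; state before step 2: [3 6 3 3 2])
2. fire a3 -> [3 7 2 3 2]
3. fire a1 -> [3 9 2 4 1]
4. fire a1 -> [3 11 2 5 0]
5. fire a3 -> [3 12 1 5 0]
6. fire a1 -> [3 12 1 5 0]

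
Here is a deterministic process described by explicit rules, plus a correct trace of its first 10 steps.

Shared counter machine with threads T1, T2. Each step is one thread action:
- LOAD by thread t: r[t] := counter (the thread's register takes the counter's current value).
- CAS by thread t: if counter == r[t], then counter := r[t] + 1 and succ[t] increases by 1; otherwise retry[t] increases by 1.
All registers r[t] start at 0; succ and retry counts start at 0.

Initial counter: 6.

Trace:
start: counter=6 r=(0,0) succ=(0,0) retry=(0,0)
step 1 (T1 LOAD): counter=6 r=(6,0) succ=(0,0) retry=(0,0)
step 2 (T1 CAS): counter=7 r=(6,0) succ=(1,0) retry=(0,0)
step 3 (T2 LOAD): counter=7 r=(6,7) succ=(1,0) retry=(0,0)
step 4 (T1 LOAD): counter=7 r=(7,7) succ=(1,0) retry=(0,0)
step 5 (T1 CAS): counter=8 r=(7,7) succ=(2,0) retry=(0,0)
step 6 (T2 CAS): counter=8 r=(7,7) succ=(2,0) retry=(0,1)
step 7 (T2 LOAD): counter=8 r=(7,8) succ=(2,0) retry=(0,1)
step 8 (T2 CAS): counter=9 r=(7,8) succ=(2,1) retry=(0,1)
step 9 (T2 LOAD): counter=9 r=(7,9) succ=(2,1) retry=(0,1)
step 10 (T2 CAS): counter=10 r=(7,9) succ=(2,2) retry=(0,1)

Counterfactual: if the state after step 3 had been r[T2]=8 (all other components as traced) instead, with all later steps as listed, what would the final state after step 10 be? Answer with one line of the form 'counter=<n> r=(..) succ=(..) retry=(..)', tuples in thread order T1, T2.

state after step 3 := counter=7 r=(6,8) succ=(1,0) retry=(0,0)
step 4 (T1 LOAD): counter=7 r=(7,8) succ=(1,0) retry=(0,0)
step 5 (T1 CAS): counter=8 r=(7,8) succ=(2,0) retry=(0,0)
step 6 (T2 CAS): counter=9 r=(7,8) succ=(2,1) retry=(0,0)
step 7 (T2 LOAD): counter=9 r=(7,9) succ=(2,1) retry=(0,0)
step 8 (T2 CAS): counter=10 r=(7,9) succ=(2,2) retry=(0,0)
step 9 (T2 LOAD): counter=10 r=(7,10) succ=(2,2) retry=(0,0)
step 10 (T2 CAS): counter=11 r=(7,10) succ=(2,3) retry=(0,0)

counter=11 r=(7,10) succ=(2,3) retry=(0,0)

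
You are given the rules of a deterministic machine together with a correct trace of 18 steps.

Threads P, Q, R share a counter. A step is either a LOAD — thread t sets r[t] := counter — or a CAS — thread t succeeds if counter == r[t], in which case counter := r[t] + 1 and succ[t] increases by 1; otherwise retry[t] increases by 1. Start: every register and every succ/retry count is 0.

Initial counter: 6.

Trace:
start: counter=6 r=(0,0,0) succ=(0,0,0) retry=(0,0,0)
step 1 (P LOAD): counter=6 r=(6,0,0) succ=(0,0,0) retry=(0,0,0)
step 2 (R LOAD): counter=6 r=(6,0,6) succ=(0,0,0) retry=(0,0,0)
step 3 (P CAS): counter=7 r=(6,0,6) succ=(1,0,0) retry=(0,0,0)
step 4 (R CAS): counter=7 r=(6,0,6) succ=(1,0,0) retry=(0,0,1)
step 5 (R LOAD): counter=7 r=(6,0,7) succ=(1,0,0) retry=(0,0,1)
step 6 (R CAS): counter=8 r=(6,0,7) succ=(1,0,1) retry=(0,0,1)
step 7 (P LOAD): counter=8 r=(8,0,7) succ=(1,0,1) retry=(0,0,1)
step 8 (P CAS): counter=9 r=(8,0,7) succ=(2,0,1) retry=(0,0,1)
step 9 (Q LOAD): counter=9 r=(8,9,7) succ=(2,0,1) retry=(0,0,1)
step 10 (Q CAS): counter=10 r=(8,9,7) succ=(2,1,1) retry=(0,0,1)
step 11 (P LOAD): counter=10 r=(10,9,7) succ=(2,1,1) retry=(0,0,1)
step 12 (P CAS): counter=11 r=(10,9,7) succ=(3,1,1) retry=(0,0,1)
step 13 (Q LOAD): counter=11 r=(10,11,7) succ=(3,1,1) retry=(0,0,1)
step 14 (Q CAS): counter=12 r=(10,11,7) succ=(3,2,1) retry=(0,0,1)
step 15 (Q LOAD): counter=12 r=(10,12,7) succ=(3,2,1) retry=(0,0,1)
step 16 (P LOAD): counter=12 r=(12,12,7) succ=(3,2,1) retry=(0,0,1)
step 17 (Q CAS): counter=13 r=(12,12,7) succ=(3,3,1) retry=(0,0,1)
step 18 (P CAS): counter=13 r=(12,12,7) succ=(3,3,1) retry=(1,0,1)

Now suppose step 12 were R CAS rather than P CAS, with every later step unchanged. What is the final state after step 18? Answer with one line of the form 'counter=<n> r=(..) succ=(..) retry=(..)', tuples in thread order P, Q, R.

(re-executing from step 12 with the substitution; state before step 12: counter=10 r=(10,9,7) succ=(2,1,1) retry=(0,0,1))
step 12 (R CAS): counter=10 r=(10,9,7) succ=(2,1,1) retry=(0,0,2)
step 13 (Q LOAD): counter=10 r=(10,10,7) succ=(2,1,1) retry=(0,0,2)
step 14 (Q CAS): counter=11 r=(10,10,7) succ=(2,2,1) retry=(0,0,2)
step 15 (Q LOAD): counter=11 r=(10,11,7) succ=(2,2,1) retry=(0,0,2)
step 16 (P LOAD): counter=11 r=(11,11,7) succ=(2,2,1) retry=(0,0,2)
step 17 (Q CAS): counter=12 r=(11,11,7) succ=(2,3,1) retry=(0,0,2)
step 18 (P CAS): counter=12 r=(11,11,7) succ=(2,3,1) retry=(1,0,2)

counter=12 r=(11,11,7) succ=(2,3,1) retry=(1,0,2)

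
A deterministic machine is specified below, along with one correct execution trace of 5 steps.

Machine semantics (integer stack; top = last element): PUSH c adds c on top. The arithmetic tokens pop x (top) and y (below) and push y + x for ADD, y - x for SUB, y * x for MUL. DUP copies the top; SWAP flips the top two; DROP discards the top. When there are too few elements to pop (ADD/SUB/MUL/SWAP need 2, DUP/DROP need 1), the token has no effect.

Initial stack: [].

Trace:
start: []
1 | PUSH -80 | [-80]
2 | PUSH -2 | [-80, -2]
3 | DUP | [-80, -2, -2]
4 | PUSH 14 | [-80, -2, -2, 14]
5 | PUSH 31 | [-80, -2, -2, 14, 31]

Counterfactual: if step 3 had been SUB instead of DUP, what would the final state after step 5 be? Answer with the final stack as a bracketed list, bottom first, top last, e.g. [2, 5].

[-78, 14, 31]

(re-executing from step 3 with the substitution; state before step 3: [-80, -2])
3 | SUB | [-78]
4 | PUSH 14 | [-78, 14]
5 | PUSH 31 | [-78, 14, 31]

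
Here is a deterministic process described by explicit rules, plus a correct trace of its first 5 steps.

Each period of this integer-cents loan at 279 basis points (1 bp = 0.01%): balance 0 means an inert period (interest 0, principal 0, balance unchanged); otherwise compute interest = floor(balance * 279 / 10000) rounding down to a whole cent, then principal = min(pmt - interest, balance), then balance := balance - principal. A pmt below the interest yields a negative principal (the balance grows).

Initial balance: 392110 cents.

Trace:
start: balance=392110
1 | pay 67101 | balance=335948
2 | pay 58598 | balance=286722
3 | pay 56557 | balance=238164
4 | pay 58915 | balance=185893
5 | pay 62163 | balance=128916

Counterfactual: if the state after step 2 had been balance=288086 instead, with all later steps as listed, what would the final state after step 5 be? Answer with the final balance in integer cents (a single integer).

130397

state after step 2 := balance=288086
3 | pay 56557 | balance=239566
4 | pay 58915 | balance=187334
5 | pay 62163 | balance=130397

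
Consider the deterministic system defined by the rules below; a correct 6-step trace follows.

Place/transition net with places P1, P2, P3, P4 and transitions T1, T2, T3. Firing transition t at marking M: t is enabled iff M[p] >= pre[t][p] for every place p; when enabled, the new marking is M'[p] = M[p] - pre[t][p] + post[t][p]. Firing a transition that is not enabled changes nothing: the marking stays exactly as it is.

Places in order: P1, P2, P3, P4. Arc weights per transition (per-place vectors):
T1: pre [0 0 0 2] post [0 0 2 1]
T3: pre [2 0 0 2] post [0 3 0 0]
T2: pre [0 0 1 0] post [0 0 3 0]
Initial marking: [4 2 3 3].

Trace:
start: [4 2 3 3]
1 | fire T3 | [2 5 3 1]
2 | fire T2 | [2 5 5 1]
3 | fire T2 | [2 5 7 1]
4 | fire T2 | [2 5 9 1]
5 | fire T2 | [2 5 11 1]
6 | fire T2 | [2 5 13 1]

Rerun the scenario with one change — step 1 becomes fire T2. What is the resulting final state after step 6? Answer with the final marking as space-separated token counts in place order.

4 2 15 3

(re-executing from step 1 with the substitution; state before step 1: [4 2 3 3])
1 | fire T2 | [4 2 5 3]
2 | fire T2 | [4 2 7 3]
3 | fire T2 | [4 2 9 3]
4 | fire T2 | [4 2 11 3]
5 | fire T2 | [4 2 13 3]
6 | fire T2 | [4 2 15 3]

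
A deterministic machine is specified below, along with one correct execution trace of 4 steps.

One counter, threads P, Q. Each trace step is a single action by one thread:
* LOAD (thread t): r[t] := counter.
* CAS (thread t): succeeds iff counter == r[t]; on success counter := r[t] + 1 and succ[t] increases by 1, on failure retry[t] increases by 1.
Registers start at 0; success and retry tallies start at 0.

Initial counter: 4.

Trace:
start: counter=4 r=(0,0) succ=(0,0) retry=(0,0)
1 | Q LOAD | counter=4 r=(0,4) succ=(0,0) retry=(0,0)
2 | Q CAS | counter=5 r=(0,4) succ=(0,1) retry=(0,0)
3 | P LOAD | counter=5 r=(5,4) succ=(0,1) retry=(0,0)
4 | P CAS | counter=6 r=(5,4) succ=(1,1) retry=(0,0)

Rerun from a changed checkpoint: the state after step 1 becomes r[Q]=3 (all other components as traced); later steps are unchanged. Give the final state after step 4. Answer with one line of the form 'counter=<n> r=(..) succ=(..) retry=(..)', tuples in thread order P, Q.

state after step 1 := counter=4 r=(0,3) succ=(0,0) retry=(0,0)
2 | Q CAS | counter=4 r=(0,3) succ=(0,0) retry=(0,1)
3 | P LOAD | counter=4 r=(4,3) succ=(0,0) retry=(0,1)
4 | P CAS | counter=5 r=(4,3) succ=(1,0) retry=(0,1)

counter=5 r=(4,3) succ=(1,0) retry=(0,1)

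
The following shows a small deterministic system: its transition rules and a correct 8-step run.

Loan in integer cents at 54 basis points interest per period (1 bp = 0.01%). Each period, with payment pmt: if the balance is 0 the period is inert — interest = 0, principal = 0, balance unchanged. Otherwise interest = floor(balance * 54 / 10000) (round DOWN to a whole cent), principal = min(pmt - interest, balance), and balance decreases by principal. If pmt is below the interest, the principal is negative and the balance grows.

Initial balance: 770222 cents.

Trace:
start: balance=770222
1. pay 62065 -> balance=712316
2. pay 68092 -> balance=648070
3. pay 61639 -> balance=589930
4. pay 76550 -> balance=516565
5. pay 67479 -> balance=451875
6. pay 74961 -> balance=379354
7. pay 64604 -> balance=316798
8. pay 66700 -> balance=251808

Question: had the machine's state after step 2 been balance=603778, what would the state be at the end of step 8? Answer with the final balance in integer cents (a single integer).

state after step 2 := balance=603778
3. pay 61639 -> balance=545399
4. pay 76550 -> balance=471794
5. pay 67479 -> balance=406862
6. pay 74961 -> balance=334098
7. pay 64604 -> balance=271298
8. pay 66700 -> balance=206063

206063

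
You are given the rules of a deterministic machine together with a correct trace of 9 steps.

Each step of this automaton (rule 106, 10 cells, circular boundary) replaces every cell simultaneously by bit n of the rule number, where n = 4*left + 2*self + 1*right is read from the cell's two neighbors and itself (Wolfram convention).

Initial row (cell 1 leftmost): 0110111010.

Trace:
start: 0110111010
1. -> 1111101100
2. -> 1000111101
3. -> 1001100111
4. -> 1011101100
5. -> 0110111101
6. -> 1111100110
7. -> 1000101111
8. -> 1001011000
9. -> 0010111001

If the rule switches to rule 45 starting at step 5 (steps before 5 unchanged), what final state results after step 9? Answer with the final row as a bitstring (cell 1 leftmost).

(re-executing steps 5..9 under rule 45; state before step 5: 1011101100)
5. -> 1110011000
6. -> 1000010010
7. -> 1011010011
8. -> 0110110010
9. -> 0101100010

0101100010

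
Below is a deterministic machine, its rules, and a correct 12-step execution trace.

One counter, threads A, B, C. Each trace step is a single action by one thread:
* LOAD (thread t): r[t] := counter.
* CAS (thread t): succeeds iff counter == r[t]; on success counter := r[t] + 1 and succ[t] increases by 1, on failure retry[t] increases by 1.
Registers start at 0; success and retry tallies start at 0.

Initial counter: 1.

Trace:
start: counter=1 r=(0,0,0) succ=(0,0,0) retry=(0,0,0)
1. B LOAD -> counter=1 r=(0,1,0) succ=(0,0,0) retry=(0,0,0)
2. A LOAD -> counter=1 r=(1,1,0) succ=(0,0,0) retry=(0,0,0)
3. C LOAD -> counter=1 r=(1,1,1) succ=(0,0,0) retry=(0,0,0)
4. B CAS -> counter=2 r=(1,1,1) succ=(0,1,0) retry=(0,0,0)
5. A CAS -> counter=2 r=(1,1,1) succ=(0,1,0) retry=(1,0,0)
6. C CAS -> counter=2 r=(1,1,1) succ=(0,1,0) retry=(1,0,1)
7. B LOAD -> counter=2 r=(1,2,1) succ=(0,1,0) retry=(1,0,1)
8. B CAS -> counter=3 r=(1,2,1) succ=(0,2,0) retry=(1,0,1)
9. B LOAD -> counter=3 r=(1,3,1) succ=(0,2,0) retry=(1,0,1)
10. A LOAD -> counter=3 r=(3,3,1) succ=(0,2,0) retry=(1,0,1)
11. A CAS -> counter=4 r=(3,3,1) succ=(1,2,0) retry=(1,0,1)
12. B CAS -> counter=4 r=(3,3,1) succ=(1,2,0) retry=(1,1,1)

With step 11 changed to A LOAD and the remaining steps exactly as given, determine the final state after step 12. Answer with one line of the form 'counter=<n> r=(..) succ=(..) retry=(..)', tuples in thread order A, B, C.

counter=4 r=(3,3,1) succ=(0,3,0) retry=(1,0,1)

(re-executing from step 11 with the substitution; state before step 11: counter=3 r=(3,3,1) succ=(0,2,0) retry=(1,0,1))
11. A LOAD -> counter=3 r=(3,3,1) succ=(0,2,0) retry=(1,0,1)
12. B CAS -> counter=4 r=(3,3,1) succ=(0,3,0) retry=(1,0,1)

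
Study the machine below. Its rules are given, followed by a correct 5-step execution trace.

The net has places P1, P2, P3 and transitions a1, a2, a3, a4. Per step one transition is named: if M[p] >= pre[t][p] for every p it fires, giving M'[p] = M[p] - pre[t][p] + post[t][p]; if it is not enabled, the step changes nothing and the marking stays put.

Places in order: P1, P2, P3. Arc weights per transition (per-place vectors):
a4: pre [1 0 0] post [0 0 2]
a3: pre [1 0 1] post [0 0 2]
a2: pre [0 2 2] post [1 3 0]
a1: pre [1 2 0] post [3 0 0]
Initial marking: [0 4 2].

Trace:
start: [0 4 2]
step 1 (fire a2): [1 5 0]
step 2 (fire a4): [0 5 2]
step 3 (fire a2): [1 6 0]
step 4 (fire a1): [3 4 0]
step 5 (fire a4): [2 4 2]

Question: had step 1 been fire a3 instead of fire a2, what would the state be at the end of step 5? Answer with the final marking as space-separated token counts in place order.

(re-executing from step 1 with the substitution; state before step 1: [0 4 2])
step 1 (fire a3): [0 4 2]
step 2 (fire a4): [0 4 2]
step 3 (fire a2): [1 5 0]
step 4 (fire a1): [3 3 0]
step 5 (fire a4): [2 3 2]

2 3 2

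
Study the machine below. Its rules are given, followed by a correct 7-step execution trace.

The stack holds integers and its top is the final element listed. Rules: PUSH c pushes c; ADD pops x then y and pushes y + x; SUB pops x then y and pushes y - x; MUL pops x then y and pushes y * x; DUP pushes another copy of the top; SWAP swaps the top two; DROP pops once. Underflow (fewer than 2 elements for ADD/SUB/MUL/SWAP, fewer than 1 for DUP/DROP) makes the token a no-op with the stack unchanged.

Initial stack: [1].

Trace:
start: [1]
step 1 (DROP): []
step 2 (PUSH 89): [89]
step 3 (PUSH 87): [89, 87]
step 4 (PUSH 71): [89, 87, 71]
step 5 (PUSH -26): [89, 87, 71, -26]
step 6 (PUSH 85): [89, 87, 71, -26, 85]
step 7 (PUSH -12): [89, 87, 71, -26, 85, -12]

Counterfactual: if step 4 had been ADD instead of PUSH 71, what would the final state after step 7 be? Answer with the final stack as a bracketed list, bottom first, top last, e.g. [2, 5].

(re-executing from step 4 with the substitution; state before step 4: [89, 87])
step 4 (ADD): [176]
step 5 (PUSH -26): [176, -26]
step 6 (PUSH 85): [176, -26, 85]
step 7 (PUSH -12): [176, -26, 85, -12]

[176, -26, 85, -12]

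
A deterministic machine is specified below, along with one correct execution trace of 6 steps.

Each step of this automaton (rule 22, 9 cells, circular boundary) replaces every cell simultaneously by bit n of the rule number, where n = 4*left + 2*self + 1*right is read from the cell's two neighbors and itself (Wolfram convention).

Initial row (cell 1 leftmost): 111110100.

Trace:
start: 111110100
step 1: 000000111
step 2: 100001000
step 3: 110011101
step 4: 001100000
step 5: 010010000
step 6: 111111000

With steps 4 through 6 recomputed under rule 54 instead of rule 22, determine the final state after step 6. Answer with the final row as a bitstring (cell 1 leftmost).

111111000

(re-executing steps 4..6 under rule 54; state before step 4: 110011101)
step 4: 001100010
step 5: 010010111
step 6: 111111000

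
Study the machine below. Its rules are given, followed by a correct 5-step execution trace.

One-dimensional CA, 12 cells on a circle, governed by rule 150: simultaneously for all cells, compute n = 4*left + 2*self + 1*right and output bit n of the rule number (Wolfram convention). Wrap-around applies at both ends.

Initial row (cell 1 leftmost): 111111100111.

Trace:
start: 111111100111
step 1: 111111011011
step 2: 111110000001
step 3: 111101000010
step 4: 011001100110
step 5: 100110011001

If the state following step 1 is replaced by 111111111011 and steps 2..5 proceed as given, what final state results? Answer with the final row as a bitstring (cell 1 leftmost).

101110111011

state after step 1 := 111111111011
step 2: 111111110001
step 3: 111111101010
step 4: 011111001010
step 5: 101110111011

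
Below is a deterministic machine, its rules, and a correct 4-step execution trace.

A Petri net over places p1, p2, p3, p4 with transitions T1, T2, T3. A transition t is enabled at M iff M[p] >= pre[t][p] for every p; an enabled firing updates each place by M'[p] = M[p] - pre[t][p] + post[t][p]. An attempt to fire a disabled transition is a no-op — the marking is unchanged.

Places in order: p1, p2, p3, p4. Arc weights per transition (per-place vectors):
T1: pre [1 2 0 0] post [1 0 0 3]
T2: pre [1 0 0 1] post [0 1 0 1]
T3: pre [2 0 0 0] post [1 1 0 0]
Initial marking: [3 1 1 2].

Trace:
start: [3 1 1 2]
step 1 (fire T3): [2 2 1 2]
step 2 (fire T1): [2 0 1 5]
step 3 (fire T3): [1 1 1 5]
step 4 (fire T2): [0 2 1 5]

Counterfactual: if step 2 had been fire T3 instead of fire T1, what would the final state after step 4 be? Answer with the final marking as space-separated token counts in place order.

0 4 1 2

(re-executing from step 2 with the substitution; state before step 2: [2 2 1 2])
step 2 (fire T3): [1 3 1 2]
step 3 (fire T3): [1 3 1 2]
step 4 (fire T2): [0 4 1 2]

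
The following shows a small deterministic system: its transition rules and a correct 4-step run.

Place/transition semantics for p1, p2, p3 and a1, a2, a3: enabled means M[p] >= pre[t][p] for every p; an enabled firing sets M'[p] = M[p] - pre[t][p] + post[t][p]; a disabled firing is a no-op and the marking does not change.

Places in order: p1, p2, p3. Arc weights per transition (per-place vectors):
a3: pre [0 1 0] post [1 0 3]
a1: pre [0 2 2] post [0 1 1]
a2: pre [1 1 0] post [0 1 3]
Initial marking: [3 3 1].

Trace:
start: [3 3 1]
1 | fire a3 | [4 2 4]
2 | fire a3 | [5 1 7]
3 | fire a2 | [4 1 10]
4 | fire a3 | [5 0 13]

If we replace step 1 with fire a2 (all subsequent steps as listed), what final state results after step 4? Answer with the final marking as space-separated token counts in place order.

(re-executing from step 1 with the substitution; state before step 1: [3 3 1])
1 | fire a2 | [2 3 4]
2 | fire a3 | [3 2 7]
3 | fire a2 | [2 2 10]
4 | fire a3 | [3 1 13]

3 1 13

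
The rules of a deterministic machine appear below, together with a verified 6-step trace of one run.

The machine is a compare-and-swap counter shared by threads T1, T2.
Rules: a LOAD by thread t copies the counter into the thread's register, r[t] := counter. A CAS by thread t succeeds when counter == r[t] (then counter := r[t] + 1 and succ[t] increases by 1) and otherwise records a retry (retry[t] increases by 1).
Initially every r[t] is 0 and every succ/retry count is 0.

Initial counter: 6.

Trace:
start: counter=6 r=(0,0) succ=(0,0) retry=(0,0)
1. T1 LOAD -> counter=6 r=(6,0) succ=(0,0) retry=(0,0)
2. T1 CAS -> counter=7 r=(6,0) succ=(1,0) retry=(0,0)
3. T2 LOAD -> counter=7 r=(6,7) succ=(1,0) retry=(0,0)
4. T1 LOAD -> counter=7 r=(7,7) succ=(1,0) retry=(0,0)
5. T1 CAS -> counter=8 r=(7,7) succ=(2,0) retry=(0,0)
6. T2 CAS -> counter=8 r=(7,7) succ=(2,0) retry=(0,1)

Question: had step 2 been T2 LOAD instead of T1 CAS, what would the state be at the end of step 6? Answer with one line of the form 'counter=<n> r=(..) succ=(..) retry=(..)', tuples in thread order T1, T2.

counter=7 r=(6,6) succ=(1,0) retry=(0,1)

(re-executing from step 2 with the substitution; state before step 2: counter=6 r=(6,0) succ=(0,0) retry=(0,0))
2. T2 LOAD -> counter=6 r=(6,6) succ=(0,0) retry=(0,0)
3. T2 LOAD -> counter=6 r=(6,6) succ=(0,0) retry=(0,0)
4. T1 LOAD -> counter=6 r=(6,6) succ=(0,0) retry=(0,0)
5. T1 CAS -> counter=7 r=(6,6) succ=(1,0) retry=(0,0)
6. T2 CAS -> counter=7 r=(6,6) succ=(1,0) retry=(0,1)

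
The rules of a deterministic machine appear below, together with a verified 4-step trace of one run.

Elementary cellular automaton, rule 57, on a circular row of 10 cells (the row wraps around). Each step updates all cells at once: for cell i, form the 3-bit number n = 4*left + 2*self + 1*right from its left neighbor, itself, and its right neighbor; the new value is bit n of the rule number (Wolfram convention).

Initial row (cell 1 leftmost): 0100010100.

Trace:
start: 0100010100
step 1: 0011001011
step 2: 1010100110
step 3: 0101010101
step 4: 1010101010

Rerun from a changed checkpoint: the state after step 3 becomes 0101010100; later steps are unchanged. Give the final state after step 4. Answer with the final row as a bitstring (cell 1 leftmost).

0010101011

state after step 3 := 0101010100
step 4: 0010101011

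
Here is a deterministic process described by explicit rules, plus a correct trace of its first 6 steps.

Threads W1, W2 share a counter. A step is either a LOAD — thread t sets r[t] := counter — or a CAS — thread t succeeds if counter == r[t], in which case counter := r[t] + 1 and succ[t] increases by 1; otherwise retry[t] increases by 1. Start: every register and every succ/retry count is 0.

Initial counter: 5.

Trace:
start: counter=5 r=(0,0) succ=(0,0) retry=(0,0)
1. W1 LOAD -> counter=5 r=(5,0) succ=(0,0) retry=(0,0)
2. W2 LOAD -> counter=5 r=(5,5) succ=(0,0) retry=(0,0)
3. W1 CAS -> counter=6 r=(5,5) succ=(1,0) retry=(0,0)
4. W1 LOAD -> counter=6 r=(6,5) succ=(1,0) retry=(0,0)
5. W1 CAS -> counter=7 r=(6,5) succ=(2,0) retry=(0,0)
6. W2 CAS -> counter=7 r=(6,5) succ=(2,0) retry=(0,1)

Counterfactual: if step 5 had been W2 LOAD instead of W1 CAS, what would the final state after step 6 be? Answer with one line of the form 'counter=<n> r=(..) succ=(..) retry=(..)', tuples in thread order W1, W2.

(re-executing from step 5 with the substitution; state before step 5: counter=6 r=(6,5) succ=(1,0) retry=(0,0))
5. W2 LOAD -> counter=6 r=(6,6) succ=(1,0) retry=(0,0)
6. W2 CAS -> counter=7 r=(6,6) succ=(1,1) retry=(0,0)

counter=7 r=(6,6) succ=(1,1) retry=(0,0)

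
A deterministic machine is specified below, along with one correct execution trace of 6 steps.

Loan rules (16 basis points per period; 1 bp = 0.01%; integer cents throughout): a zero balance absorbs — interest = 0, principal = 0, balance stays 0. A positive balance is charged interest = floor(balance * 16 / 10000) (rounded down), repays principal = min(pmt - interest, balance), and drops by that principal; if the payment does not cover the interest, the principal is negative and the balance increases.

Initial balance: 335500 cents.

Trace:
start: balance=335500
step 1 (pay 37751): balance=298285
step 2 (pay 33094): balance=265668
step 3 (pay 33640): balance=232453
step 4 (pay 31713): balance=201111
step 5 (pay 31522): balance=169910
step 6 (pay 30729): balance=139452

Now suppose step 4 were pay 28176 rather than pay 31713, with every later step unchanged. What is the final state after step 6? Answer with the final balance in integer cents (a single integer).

143001

(re-executing from step 4 with the substitution; state before step 4: balance=232453)
step 4 (pay 28176): balance=204648
step 5 (pay 31522): balance=173453
step 6 (pay 30729): balance=143001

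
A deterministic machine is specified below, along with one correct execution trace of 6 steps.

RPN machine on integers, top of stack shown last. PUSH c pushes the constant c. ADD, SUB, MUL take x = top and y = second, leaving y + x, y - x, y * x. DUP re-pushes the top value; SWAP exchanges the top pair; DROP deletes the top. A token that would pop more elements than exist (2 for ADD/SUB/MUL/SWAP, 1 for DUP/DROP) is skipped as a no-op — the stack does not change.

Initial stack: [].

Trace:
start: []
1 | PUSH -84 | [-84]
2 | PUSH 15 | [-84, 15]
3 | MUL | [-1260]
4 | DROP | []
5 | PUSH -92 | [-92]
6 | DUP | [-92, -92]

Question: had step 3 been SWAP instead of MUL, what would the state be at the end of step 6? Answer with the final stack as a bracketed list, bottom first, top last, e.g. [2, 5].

[15, -92, -92]

(re-executing from step 3 with the substitution; state before step 3: [-84, 15])
3 | SWAP | [15, -84]
4 | DROP | [15]
5 | PUSH -92 | [15, -92]
6 | DUP | [15, -92, -92]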